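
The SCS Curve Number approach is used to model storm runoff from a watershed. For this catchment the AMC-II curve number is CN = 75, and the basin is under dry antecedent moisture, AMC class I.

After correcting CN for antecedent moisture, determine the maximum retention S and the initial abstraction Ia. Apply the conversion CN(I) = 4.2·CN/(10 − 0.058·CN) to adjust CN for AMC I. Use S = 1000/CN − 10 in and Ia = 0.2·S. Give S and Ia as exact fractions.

S = 500/63 in ≈ 7.937 in; Ia = 100/63 in ≈ 1.587 in

Dry (AMC I): CN(I) = 4.2·75/(10 − 0.058·75) = 315/(113/20) = 6300/113 ≈ 55.752
Retention S: 1000/CN − 10 with CN=55.752 → S = 500/63 ≈ 7.937 in
Initial abstraction Ia = S/5 = (500/63)/5 = 100/63 ≈ 1.587 in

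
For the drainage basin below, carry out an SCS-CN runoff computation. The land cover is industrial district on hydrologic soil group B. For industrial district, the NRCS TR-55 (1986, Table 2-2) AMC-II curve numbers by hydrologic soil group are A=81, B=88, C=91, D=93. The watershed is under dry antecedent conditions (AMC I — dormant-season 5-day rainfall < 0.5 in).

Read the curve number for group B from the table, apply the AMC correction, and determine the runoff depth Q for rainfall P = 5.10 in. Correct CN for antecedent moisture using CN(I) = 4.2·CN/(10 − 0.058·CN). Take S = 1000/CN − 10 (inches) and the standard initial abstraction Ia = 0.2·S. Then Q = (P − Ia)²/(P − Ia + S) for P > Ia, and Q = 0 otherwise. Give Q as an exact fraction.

NRCS table: industrial district, soil group B → CN(II) = 88
Dry (AMC I): CN(I) = 4.2·88/(10 − 0.058·88) = (1848/5)/(612/125) = 3850/51 ≈ 75.490
Max retention: S = 1000/(3850/51) − 10 = 250/77 in (≈ 3.247 in)
Ia = 0.2·(250/77) = 50/77 in ≈ 0.649 in
P − Ia = 5.100 − 0.649 = 3427/770 ≈ 4.451 in (> 0, runoff occurs)
Runoff Q = (P−Ia)²/(P−Ia+S) = (4.451)²/(4.451+3.247) = 11744329/4563790 ≈ 2.573 in

Q = 11744329/4563790 in ≈ 2.573 in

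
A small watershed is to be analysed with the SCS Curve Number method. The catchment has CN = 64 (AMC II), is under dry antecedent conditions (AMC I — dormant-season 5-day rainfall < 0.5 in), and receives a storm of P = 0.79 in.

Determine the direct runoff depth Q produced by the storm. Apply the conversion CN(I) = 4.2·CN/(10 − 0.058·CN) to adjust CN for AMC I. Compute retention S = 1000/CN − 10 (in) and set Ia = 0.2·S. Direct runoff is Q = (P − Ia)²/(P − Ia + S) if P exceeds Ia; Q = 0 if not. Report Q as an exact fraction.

Q = 0 in ≈ 0.000 in

Dry (AMC I): CN(I) = 4.2·64/(10 − 0.058·64) = (1344/5)/(786/125) = 5600/131 ≈ 42.748
Max retention: S = 1000/(5600/131) − 10 = 375/28 in (≈ 13.393 in)
Initial abstraction Ia = S/5 = (375/28)/5 = 75/28 ≈ 2.679 in
P = 0.790 ≤ Ia = 2.679 in: entire storm abstracted, Q = 0.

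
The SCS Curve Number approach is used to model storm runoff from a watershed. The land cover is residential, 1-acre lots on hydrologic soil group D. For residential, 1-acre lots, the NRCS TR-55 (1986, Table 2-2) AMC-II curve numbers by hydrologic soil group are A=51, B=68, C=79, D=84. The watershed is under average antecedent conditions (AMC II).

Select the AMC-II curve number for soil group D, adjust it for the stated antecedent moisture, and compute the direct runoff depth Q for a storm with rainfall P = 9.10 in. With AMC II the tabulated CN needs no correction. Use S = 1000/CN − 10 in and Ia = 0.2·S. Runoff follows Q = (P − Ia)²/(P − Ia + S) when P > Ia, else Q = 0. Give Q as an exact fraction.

NRCS table: residential, 1-acre lots, soil group D → CN(II) = 84
Average conditions: CN = 84 (no AMC adjustment).
Max retention: S = 1000/84 − 10 = 40/21 in (≈ 1.905 in)
Initial abstraction Ia = S/5 = (40/21)/5 = 8/21 ≈ 0.381 in
P − Ia = 9.100 − 0.381 = 1831/210 ≈ 8.719 in (> 0, runoff occurs)
Q = (1831/210)²/((1831/210) + 40/21) = (3352561/44100)/(2231/210) = 3352561/468510 in ≈ 7.156 in

Q = 3352561/468510 in ≈ 7.156 in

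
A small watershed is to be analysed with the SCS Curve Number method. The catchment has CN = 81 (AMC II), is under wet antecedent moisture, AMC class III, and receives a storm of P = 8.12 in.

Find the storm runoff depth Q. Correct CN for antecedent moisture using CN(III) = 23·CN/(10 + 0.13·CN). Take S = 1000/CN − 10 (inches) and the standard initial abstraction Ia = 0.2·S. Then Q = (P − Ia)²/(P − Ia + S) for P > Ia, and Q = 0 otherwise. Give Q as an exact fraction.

Adjust CN=81 to AMC III: 23·81/(10 + 0.13·81) → 1863 ÷ (2053/100) = 186300/2053 ≈ 90.745
Max retention: S = 1000/(186300/2053) − 10 = 1900/1863 in (≈ 1.020 in)
Ia = 0.2S: 0.2·1.020 = 0.204 in (exactly 380/1863)
Since P=8.120 > Ia=0.204: effective rainfall P−Ia = 368689/46575 in
Q: (368689/46575)² ÷ (416189/46575) = 135931578721/19384002675 in (≈ 7.013 in)

Q = 135931578721/19384002675 in ≈ 7.013 in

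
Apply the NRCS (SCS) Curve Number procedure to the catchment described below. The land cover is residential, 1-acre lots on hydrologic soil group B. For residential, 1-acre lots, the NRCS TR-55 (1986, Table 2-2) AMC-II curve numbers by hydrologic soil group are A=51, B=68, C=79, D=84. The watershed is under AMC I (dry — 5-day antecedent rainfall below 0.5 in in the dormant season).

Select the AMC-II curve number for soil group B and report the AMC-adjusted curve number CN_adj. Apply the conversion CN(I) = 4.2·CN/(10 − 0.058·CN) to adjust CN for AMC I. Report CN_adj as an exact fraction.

NRCS table: residential, 1-acre lots, soil group B → CN(II) = 68
CN(I) from CN(II)=68: (4.2·68)/(10 − 0.058·68) = 35700/757 ≈ 47.160

CN_adj = 35700/757 ≈ 47.160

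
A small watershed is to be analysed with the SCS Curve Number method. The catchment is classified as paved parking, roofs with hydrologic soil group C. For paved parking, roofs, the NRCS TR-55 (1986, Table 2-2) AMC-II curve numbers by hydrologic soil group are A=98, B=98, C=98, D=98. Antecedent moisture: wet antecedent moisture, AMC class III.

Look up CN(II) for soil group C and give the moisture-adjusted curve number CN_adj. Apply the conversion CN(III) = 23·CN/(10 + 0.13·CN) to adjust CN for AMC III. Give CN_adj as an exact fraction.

NRCS table: paved parking, roofs, soil group C → CN(II) = 98
Adjust CN=98 to AMC III: 23·98/(10 + 0.13·98) → 2254 ÷ (1137/50) = 112700/1137 ≈ 99.120

CN_adj = 112700/1137 ≈ 99.120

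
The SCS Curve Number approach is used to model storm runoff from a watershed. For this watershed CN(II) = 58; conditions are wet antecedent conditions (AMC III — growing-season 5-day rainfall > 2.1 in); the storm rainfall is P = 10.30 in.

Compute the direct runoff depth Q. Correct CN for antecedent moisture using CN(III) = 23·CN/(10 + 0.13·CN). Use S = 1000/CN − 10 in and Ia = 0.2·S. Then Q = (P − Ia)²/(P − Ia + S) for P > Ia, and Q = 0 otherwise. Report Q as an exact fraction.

Q = 4160379001/570291670 in ≈ 7.295 in

Wet (AMC III): CN(III) = 23·58/(10 + 0.13·58) = 1334/(877/50) = 66700/877 ≈ 76.055
Retention S: 1000/CN − 10 with CN=76.055 → S = 2100/667 ≈ 3.148 in
Ia = 0.2S: 0.2·3.148 = 0.630 in (exactly 420/667)
Excess rainfall: 10.300 − 0.630 = 9.670 in; P > Ia so Q > 0
Runoff Q = (P−Ia)²/(P−Ia+S) = (9.670)²/(9.670+3.148) = 4160379001/570291670 ≈ 7.295 in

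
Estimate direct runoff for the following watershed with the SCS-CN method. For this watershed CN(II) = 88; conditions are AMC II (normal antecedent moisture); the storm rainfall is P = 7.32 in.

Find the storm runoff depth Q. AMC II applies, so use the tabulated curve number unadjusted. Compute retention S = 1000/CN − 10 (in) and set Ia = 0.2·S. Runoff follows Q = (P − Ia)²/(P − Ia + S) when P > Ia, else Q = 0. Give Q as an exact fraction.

Q = 417316/70675 in ≈ 5.905 in

AMC II — tabulated CN = 88 applies directly.
S = 1000/88 − 10 = 15/11 in ≈ 1.364 in
Ia = 0.2·(15/11) = 3/11 in ≈ 0.273 in
Excess rainfall: 7.320 − 0.273 = 7.047 in; P > Ia so Q > 0
Runoff Q = (P−Ia)²/(P−Ia+S) = (7.047)²/(7.047+1.364) = 417316/70675 ≈ 5.905 in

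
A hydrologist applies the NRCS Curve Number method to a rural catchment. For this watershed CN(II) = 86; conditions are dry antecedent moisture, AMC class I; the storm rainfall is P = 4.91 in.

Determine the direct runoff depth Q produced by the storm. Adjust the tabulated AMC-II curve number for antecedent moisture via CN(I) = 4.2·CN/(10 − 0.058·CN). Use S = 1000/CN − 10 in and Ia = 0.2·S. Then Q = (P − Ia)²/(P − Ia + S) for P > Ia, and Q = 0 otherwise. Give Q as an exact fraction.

Q = 2845048921/1333073100 in ≈ 2.134 in

CN(I) from CN(II)=86: (4.2·86)/(10 − 0.058·86) = 12900/179 ≈ 72.067
S = 1000/(12900/179) − 10 = 500/129 in ≈ 3.876 in
Ia = 0.2·(500/129) = 100/129 in ≈ 0.775 in
P − Ia = 4.910 − 0.775 = 53339/12900 ≈ 4.135 in (> 0, runoff occurs)
Q: (53339/12900)² ÷ (103339/12900) = 2845048921/1333073100 in (≈ 2.134 in)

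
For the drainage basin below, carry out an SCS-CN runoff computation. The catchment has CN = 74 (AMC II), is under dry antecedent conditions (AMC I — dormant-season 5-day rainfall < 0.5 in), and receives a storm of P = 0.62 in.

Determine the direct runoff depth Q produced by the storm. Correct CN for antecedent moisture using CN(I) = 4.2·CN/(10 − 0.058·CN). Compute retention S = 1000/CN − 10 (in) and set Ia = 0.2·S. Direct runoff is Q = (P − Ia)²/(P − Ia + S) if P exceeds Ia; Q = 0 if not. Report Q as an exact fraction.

Dry (AMC I): CN(I) = 4.2·74/(10 − 0.058·74) = (1554/5)/(1427/250) = 77700/1427 ≈ 54.450
Max retention: S = 1000/(77700/1427) − 10 = 6500/777 in (≈ 8.366 in)
Ia = 0.2S: 0.2·8.366 = 1.673 in (exactly 1300/777)
P = 0.620 ≤ Ia = 1.673 in: entire storm abstracted, Q = 0.

Q = 0 in ≈ 0.000 in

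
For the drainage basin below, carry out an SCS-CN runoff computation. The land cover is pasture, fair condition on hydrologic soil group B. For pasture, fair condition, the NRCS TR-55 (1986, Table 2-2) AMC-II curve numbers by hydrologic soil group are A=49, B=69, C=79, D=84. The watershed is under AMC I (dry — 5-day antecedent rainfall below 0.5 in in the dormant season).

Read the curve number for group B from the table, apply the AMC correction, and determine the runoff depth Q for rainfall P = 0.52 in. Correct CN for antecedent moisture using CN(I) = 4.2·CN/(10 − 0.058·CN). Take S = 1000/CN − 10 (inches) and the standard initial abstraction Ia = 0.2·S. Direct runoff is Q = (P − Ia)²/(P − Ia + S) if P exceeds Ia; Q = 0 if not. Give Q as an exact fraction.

NRCS table: pasture, fair condition, soil group B → CN(II) = 69
Adjust CN=69 to AMC I: 4.2·69/(10 − 0.058·69) → (1449/5) ÷ (2999/500) = 144900/2999 ≈ 48.316
Retention S: 1000/CN − 10 with CN=48.316 → S = 15500/1449 ≈ 10.697 in
Ia = 0.2S: 0.2·10.697 = 2.139 in (exactly 3100/1449)
P = 0.520 ≤ Ia = 2.139 in: entire storm abstracted, Q = 0.

Q = 0 in ≈ 0.000 in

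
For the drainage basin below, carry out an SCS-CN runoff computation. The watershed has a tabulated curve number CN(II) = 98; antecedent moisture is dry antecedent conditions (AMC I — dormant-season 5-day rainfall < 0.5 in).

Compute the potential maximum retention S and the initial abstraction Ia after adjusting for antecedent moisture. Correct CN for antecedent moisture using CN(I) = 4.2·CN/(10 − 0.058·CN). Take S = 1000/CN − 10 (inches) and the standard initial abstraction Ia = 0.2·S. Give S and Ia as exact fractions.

S = 500/1029 in ≈ 0.486 in; Ia = 100/1029 in ≈ 0.097 in

CN(I) from CN(II)=98: (4.2·98)/(10 − 0.058·98) = 102900/1079 ≈ 95.366
S = 1000/(102900/1079) − 10 = 500/1029 in ≈ 0.486 in
Ia = 0.2S: 0.2·0.486 = 0.097 in (exactly 100/1029)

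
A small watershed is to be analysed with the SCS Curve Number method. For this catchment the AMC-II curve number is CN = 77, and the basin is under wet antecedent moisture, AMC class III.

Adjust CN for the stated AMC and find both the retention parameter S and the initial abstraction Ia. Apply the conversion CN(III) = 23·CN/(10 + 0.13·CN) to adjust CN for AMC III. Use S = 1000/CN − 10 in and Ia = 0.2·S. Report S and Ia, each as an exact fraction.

S = 100/77 in ≈ 1.299 in; Ia = 20/77 in ≈ 0.260 in

CN(III) from CN(II)=77: (23·77)/(10 + 0.13·77) = 7700/87 ≈ 88.506
S = 1000/(7700/87) − 10 = 100/77 in ≈ 1.299 in
Ia = 0.2S: 0.2·1.299 = 0.260 in (exactly 20/77)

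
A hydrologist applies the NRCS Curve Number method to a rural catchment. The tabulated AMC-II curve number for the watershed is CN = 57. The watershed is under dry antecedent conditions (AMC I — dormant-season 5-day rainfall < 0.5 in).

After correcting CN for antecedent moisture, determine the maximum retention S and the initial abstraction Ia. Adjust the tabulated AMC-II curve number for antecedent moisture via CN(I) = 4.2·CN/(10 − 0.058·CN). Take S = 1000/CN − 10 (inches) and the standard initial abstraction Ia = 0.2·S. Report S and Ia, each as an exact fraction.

CN(I) from CN(II)=57: (4.2·57)/(10 − 0.058·57) = 119700/3347 ≈ 35.763
S = 1000/(119700/3347) − 10 = 21500/1197 in ≈ 17.962 in
Ia = 0.2·(21500/1197) = 4300/1197 in ≈ 3.592 in

S = 21500/1197 in ≈ 17.962 in; Ia = 4300/1197 in ≈ 3.592 in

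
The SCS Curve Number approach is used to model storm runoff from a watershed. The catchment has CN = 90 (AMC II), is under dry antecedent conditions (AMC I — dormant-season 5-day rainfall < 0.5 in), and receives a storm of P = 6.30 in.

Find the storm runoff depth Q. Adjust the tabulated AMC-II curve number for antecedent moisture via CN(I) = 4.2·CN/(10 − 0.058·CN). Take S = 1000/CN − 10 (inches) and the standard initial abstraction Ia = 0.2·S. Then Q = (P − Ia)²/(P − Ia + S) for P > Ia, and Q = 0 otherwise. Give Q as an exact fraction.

CN(I) from CN(II)=90: (4.2·90)/(10 − 0.058·90) = 18900/239 ≈ 79.079
Retention S: 1000/CN − 10 with CN=79.079 → S = 500/189 ≈ 2.646 in
Ia = 0.2·(500/189) = 100/189 in ≈ 0.529 in
Since P=6.300 > Ia=0.529: effective rainfall P−Ia = 10907/1890 in
Runoff Q = (P−Ia)²/(P−Ia+S) = (5.771)²/(5.771+2.646) = 118962649/30064230 ≈ 3.957 in

Q = 118962649/30064230 in ≈ 3.957 in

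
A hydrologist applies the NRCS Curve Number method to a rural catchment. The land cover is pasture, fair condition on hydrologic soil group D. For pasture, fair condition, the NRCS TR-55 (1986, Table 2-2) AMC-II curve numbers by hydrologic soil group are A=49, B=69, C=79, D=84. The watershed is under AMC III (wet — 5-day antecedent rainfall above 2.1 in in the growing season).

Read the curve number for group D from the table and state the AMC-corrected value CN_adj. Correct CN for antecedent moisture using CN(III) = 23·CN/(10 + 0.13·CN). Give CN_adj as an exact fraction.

CN_adj = 48300/523 ≈ 92.352

NRCS table: pasture, fair condition, soil group D → CN(II) = 84
CN(III) from CN(II)=84: (23·84)/(10 + 0.13·84) = 48300/523 ≈ 92.352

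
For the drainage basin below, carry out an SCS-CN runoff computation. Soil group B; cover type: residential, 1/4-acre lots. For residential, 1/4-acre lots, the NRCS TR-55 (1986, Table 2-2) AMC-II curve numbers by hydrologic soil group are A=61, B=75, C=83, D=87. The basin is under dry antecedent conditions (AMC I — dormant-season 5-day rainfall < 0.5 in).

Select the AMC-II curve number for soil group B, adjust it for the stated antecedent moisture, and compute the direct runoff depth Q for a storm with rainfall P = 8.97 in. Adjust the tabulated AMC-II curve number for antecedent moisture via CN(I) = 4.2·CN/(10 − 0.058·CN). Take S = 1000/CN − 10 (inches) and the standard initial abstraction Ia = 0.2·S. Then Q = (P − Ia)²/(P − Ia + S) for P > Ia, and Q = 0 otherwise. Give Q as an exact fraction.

NRCS table: residential, 1/4-acre lots, soil group B → CN(II) = 75
Dry (AMC I): CN(I) = 4.2·75/(10 − 0.058·75) = 315/(113/20) = 6300/113 ≈ 55.752
Max retention: S = 1000/(6300/113) − 10 = 500/63 in (≈ 7.937 in)
Ia = 0.2·(500/63) = 100/63 in ≈ 1.587 in
Since P=8.970 > Ia=1.587: effective rainfall P−Ia = 46511/6300 in
Q: (46511/6300)² ÷ (96511/6300) = 2163273121/608019300 in (≈ 3.558 in)

Q = 2163273121/608019300 in ≈ 3.558 in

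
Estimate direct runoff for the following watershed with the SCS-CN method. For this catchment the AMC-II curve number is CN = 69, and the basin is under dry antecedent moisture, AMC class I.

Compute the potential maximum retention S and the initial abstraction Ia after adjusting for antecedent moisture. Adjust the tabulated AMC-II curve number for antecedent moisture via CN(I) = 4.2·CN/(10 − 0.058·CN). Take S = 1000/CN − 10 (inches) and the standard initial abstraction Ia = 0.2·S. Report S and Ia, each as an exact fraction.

Adjust CN=69 to AMC I: 4.2·69/(10 − 0.058·69) → (1449/5) ÷ (2999/500) = 144900/2999 ≈ 48.316
S = 1000/(144900/2999) − 10 = 15500/1449 in ≈ 10.697 in
Ia = 0.2S: 0.2·10.697 = 2.139 in (exactly 3100/1449)

S = 15500/1449 in ≈ 10.697 in; Ia = 3100/1449 in ≈ 2.139 in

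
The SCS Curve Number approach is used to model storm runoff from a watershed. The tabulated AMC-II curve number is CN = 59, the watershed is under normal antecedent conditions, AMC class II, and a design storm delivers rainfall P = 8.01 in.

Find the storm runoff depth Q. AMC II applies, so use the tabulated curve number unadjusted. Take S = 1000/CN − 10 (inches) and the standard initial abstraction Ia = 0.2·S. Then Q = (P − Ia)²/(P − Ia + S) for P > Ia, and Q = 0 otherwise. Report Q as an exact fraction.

Q = 1525605481/472348100 in ≈ 3.230 in

Average conditions: CN = 59 (no AMC adjustment).
Retention S: 1000/CN − 10 with CN=59.000 → S = 410/59 ≈ 6.949 in
Ia = 0.2S: 0.2·6.949 = 1.390 in (exactly 82/59)
P − Ia = 8.010 − 1.390 = 39059/5900 ≈ 6.620 in (> 0, runoff occurs)
Runoff Q = (P−Ia)²/(P−Ia+S) = (6.620)²/(6.620+6.949) = 1525605481/472348100 ≈ 3.230 in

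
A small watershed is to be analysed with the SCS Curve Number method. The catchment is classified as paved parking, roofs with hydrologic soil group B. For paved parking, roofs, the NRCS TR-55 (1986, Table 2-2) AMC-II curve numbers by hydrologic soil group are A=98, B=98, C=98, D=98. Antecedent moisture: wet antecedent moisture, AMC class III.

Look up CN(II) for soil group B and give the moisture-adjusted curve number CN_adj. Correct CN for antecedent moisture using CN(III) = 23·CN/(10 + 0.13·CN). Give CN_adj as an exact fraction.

NRCS table: paved parking, roofs, soil group B → CN(II) = 98
CN(III) from CN(II)=98: (23·98)/(10 + 0.13·98) = 112700/1137 ≈ 99.120

CN_adj = 112700/1137 ≈ 99.120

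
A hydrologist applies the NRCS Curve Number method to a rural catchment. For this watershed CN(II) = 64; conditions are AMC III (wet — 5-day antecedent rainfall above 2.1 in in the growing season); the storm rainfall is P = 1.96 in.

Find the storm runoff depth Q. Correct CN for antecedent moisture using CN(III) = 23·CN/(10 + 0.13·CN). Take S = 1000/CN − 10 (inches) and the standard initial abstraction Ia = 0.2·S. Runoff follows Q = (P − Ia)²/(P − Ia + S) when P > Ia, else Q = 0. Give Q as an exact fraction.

CN(III) from CN(II)=64: (23·64)/(10 + 0.13·64) = 18400/229 ≈ 80.349
S = 1000/(18400/229) − 10 = 225/92 in ≈ 2.446 in
Ia = 0.2·(225/92) = 45/92 in ≈ 0.489 in
Excess rainfall: 1.960 − 0.489 = 1.471 in; P > Ia so Q > 0
Q = (3383/2300)²/((3383/2300) + 225/92) = (11444689/5290000)/(2252/575) = 11444689/20718400 in ≈ 0.552 in

Q = 11444689/20718400 in ≈ 0.552 in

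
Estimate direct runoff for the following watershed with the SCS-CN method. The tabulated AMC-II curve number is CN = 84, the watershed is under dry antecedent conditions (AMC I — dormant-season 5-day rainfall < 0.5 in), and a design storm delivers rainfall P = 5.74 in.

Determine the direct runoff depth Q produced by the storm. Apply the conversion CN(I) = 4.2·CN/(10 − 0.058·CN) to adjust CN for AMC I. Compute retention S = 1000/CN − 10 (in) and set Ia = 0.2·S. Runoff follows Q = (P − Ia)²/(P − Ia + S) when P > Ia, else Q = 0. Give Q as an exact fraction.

Q = 11356525489/4554802350 in ≈ 2.493 in

Adjust CN=84 to AMC I: 4.2·84/(10 − 0.058·84) → (1764/5) ÷ (641/125) = 44100/641 ≈ 68.799
Max retention: S = 1000/(44100/641) − 10 = 2000/441 in (≈ 4.535 in)
Ia = 0.2·(2000/441) = 400/441 in ≈ 0.907 in
Excess rainfall: 5.740 − 0.907 = 4.833 in; P > Ia so Q > 0
Q = (106567/22050)²/((106567/22050) + 2000/441) = (11356525489/486202500)/(206567/22050) = 11356525489/4554802350 in ≈ 2.493 in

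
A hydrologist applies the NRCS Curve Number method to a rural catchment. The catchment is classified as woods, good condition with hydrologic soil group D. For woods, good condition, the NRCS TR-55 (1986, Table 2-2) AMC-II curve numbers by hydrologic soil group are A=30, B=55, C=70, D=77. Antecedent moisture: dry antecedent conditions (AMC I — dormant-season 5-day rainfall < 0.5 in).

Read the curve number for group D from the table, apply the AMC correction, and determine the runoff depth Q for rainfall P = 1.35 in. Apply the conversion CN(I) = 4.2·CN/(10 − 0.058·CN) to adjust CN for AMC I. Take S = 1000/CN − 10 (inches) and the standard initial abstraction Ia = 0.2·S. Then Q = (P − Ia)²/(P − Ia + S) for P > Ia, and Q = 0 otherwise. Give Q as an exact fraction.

Q = 0 in ≈ 0.000 in

NRCS table: woods, good condition, soil group D → CN(II) = 77
Dry (AMC I): CN(I) = 4.2·77/(10 − 0.058·77) = (1617/5)/(2767/500) = 161700/2767 ≈ 58.439
Retention S: 1000/CN − 10 with CN=58.439 → S = 11500/1617 ≈ 7.112 in
Initial abstraction Ia = S/5 = (11500/1617)/5 = 2300/1617 ≈ 1.422 in
P = 1.350 ≤ Ia = 1.422 in: entire storm abstracted, Q = 0.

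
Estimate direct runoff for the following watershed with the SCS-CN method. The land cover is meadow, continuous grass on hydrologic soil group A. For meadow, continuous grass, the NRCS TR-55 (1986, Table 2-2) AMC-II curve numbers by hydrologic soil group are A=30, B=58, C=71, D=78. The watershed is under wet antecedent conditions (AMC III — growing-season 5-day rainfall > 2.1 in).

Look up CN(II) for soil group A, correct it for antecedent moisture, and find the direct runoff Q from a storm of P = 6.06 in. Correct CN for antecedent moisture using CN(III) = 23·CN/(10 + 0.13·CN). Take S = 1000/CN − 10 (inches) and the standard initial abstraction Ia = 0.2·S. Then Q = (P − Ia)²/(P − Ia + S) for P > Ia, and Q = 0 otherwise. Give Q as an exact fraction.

NRCS table: meadow, continuous grass, soil group A → CN(II) = 30
Wet (AMC III): CN(III) = 23·30/(10 + 0.13·30) = 690/(139/10) = 6900/139 ≈ 49.640
Retention S: 1000/CN − 10 with CN=49.640 → S = 700/69 ≈ 10.145 in
Ia = 0.2S: 0.2·10.145 = 2.029 in (exactly 140/69)
P − Ia = 6.060 − 2.029 = 13907/3450 ≈ 4.031 in (> 0, runoff occurs)
Runoff Q = (P−Ia)²/(P−Ia+S) = (4.031)²/(4.031+10.145) = 193404649/168729150 ≈ 1.146 in

Q = 193404649/168729150 in ≈ 1.146 in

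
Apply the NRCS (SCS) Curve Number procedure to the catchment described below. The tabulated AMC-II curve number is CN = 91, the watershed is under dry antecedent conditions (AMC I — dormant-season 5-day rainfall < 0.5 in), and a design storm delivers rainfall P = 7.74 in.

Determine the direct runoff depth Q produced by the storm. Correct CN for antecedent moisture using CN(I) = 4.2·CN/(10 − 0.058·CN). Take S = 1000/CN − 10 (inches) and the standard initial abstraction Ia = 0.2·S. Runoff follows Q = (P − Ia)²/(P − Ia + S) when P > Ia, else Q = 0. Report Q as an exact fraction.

Dry (AMC I): CN(I) = 4.2·91/(10 − 0.058·91) = (1911/5)/(2361/500) = 63700/787 ≈ 80.940
S = 1000/(63700/787) − 10 = 1500/637 in ≈ 2.355 in
Ia = 0.2S: 0.2·2.355 = 0.471 in (exactly 300/637)
Since P=7.740 > Ia=0.471: effective rainfall P−Ia = 231519/31850 in
Runoff Q = (P−Ia)²/(P−Ia+S) = (7.269)²/(7.269+2.355) = 17867015787/3254210050 ≈ 5.490 in

Q = 17867015787/3254210050 in ≈ 5.490 in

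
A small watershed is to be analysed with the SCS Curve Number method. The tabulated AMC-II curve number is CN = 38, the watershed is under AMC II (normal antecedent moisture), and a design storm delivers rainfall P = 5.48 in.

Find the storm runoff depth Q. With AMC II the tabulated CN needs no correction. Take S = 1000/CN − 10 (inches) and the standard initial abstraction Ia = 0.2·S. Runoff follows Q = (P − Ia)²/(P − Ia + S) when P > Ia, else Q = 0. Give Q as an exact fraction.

Q = 1108809/4181425 in ≈ 0.265 in

CN(II) = 38; AMC II needs no correction.
Max retention: S = 1000/38 − 10 = 310/19 in (≈ 16.316 in)
Ia = 0.2S: 0.2·16.316 = 3.263 in (exactly 62/19)
Since P=5.480 > Ia=3.263: effective rainfall P−Ia = 1053/475 in
Q = (1053/475)²/((1053/475) + 310/19) = (1108809/225625)/(8803/475) = 1108809/4181425 in ≈ 0.265 in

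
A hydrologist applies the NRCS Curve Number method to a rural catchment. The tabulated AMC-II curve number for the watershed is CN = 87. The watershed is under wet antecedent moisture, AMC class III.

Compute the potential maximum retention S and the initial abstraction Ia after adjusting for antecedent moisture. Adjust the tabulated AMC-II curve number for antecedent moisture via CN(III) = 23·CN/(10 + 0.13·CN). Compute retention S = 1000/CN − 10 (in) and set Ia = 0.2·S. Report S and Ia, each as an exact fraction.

S = 1300/2001 in ≈ 0.650 in; Ia = 260/2001 in ≈ 0.130 in

Wet (AMC III): CN(III) = 23·87/(10 + 0.13·87) = 2001/(2131/100) = 200100/2131 ≈ 93.900
S = 1000/(200100/2131) − 10 = 1300/2001 in ≈ 0.650 in
Ia = 0.2·(1300/2001) = 260/2001 in ≈ 0.130 in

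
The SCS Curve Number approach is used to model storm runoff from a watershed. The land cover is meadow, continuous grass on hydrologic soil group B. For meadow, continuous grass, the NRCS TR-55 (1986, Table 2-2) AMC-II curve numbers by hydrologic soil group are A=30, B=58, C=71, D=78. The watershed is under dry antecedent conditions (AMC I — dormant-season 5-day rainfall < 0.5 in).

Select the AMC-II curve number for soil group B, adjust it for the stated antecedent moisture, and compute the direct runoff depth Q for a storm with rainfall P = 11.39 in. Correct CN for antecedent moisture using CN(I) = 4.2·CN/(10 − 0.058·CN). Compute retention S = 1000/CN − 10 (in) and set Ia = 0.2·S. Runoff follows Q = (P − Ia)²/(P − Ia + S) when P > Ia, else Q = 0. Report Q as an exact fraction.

NRCS table: meadow, continuous grass, soil group B → CN(II) = 58
Dry (AMC I): CN(I) = 4.2·58/(10 − 0.058·58) = (1218/5)/(1659/250) = 2900/79 ≈ 36.709
Retention S: 1000/CN − 10 with CN=36.709 → S = 500/29 ≈ 17.241 in
Ia = 0.2·(500/29) = 100/29 in ≈ 3.448 in
P − Ia = 11.390 − 3.448 = 23031/2900 ≈ 7.942 in (> 0, runoff occurs)
Q: (23031/2900)² ÷ (73031/2900) = 530426961/211789900 in (≈ 2.504 in)

Q = 530426961/211789900 in ≈ 2.504 in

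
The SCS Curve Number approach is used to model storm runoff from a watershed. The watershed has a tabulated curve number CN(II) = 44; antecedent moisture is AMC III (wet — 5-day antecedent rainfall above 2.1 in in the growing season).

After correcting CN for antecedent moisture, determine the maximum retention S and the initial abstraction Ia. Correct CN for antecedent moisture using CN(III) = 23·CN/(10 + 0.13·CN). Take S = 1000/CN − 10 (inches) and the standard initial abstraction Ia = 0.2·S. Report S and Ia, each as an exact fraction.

S = 1400/253 in ≈ 5.534 in; Ia = 280/253 in ≈ 1.107 in

Wet (AMC III): CN(III) = 23·44/(10 + 0.13·44) = 1012/(393/25) = 25300/393 ≈ 64.377
S = 1000/(25300/393) − 10 = 1400/253 in ≈ 5.534 in
Ia = 0.2S: 0.2·5.534 = 1.107 in (exactly 280/253)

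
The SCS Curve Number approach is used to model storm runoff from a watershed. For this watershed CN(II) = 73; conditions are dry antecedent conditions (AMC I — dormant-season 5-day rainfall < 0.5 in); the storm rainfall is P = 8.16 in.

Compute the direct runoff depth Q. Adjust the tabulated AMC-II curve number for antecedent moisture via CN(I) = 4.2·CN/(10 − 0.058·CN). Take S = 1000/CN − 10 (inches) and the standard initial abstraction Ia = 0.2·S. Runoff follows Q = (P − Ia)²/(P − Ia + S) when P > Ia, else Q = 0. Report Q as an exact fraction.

CN(I) from CN(II)=73: (4.2·73)/(10 − 0.058·73) = 51100/961 ≈ 53.174
S = 1000/(51100/961) − 10 = 4500/511 in ≈ 8.806 in
Ia = 0.2S: 0.2·8.806 = 1.761 in (exactly 900/511)
Since P=8.160 > Ia=1.761: effective rainfall P−Ia = 81744/12775 in
Runoff Q = (P−Ia)²/(P−Ia+S) = (6.399)²/(6.399+8.806) = 556840128/206788925 ≈ 2.693 in

Q = 556840128/206788925 in ≈ 2.693 in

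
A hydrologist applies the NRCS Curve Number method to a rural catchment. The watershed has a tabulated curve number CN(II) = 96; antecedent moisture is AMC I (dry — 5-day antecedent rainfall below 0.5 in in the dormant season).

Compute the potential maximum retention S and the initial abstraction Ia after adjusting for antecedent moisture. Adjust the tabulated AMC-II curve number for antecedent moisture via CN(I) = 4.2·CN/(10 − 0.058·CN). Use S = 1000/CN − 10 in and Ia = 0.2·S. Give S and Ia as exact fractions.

CN(I) from CN(II)=96: (4.2·96)/(10 − 0.058·96) = 25200/277 ≈ 90.975
Retention S: 1000/CN − 10 with CN=90.975 → S = 125/126 ≈ 0.992 in
Initial abstraction Ia = S/5 = (125/126)/5 = 25/126 ≈ 0.198 in

S = 125/126 in ≈ 0.992 in; Ia = 25/126 in ≈ 0.198 in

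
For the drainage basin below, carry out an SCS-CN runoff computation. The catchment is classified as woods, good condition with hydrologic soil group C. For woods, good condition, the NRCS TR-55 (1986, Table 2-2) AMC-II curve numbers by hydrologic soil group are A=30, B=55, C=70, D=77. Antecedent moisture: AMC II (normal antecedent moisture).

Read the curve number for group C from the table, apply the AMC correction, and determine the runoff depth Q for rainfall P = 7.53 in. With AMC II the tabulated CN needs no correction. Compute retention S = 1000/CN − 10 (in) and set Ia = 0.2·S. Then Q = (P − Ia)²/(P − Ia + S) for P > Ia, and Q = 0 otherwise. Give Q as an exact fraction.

Q = 7272747/1789900 in ≈ 4.063 in

NRCS table: woods, good condition, soil group C → CN(II) = 70
CN(II) = 70; AMC II needs no correction.
S = 1000/70 − 10 = 30/7 in ≈ 4.286 in
Ia = 0.2·(30/7) = 6/7 in ≈ 0.857 in
P − Ia = 7.530 − 0.857 = 4671/700 ≈ 6.673 in (> 0, runoff occurs)
Runoff Q = (P−Ia)²/(P−Ia+S) = (6.673)²/(6.673+4.286) = 7272747/1789900 ≈ 4.063 in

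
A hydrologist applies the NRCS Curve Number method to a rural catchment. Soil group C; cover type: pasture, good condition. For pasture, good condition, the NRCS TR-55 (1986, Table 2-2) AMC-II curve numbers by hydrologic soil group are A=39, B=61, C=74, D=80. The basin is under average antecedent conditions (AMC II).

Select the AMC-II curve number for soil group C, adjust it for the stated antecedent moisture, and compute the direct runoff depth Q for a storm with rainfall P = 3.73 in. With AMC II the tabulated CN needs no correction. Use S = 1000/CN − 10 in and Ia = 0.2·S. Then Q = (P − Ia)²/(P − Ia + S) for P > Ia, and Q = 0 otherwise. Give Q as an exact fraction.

Q = 125462401/89543700 in ≈ 1.401 in

NRCS table: pasture, good condition, soil group C → CN(II) = 74
Average conditions: CN = 74 (no AMC adjustment).
S = 1000/74 − 10 = 130/37 in ≈ 3.514 in
Ia = 0.2·(130/37) = 26/37 in ≈ 0.703 in
Excess rainfall: 3.730 − 0.703 = 3.027 in; P > Ia so Q > 0
Q: (11201/3700)² ÷ (24201/3700) = 125462401/89543700 in (≈ 1.401 in)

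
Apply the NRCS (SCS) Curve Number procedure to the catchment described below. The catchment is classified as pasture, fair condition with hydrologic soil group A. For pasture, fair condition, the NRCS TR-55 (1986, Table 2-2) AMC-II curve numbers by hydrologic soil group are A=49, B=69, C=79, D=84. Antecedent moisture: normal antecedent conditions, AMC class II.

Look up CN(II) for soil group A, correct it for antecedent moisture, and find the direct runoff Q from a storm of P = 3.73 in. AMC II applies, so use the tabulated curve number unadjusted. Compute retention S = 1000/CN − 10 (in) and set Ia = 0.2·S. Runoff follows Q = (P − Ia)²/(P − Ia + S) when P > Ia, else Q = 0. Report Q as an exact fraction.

NRCS table: pasture, fair condition, soil group A → CN(II) = 49
CN(II) = 49; AMC II needs no correction.
Max retention: S = 1000/49 − 10 = 510/49 in (≈ 10.408 in)
Ia = 0.2S: 0.2·10.408 = 2.082 in (exactly 102/49)
Since P=3.730 > Ia=2.082: effective rainfall P−Ia = 8077/4900 in
Q: (8077/4900)² ÷ (59077/4900) = 65237929/289477300 in (≈ 0.225 in)

Q = 65237929/289477300 in ≈ 0.225 in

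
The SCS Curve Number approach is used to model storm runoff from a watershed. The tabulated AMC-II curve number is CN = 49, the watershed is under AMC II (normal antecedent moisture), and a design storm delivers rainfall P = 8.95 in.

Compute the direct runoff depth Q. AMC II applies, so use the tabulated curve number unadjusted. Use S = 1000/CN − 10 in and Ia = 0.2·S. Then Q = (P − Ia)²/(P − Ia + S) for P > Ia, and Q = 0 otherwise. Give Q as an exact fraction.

CN(II) = 49; AMC II needs no correction.
S = 1000/49 − 10 = 510/49 in ≈ 10.408 in
Initial abstraction Ia = S/5 = (510/49)/5 = 102/49 ≈ 2.082 in
Since P=8.950 > Ia=2.082: effective rainfall P−Ia = 6731/980 in
Q: (6731/980)² ÷ (16931/980) = 45306361/16592380 in (≈ 2.731 in)

Q = 45306361/16592380 in ≈ 2.731 in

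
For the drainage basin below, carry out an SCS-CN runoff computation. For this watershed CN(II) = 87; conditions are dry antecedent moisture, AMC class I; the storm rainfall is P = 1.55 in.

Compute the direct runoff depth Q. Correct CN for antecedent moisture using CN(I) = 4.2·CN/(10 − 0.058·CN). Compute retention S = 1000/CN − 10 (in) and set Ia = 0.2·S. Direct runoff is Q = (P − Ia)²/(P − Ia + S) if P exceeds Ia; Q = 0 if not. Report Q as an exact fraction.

Dry (AMC I): CN(I) = 4.2·87/(10 − 0.058·87) = (1827/5)/(2477/500) = 182700/2477 ≈ 73.759
Retention S: 1000/CN − 10 with CN=73.759 → S = 6500/1827 ≈ 3.558 in
Ia = 0.2S: 0.2·3.558 = 0.712 in (exactly 1300/1827)
Since P=1.550 > Ia=0.712: effective rainfall P−Ia = 30637/36540 in
Q = (30637/36540)²/((30637/36540) + 6500/1827) = (938625769/1335171600)/(160637/36540) = 938625769/5869675980 in ≈ 0.160 in

Q = 938625769/5869675980 in ≈ 0.160 in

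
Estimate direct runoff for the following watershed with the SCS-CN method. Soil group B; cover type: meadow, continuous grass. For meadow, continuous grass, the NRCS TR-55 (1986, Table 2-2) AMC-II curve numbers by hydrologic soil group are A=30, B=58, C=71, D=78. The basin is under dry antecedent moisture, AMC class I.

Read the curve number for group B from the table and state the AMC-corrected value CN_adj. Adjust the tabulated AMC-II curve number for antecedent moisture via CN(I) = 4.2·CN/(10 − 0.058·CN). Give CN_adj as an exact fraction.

NRCS table: meadow, continuous grass, soil group B → CN(II) = 58
Dry (AMC I): CN(I) = 4.2·58/(10 − 0.058·58) = (1218/5)/(1659/250) = 2900/79 ≈ 36.709

CN_adj = 2900/79 ≈ 36.709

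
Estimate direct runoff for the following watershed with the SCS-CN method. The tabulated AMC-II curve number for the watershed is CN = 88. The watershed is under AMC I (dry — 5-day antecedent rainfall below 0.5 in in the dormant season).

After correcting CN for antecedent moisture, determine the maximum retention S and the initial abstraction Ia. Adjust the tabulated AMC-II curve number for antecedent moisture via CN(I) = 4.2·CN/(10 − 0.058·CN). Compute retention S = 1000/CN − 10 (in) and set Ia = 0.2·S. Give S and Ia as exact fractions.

CN(I) from CN(II)=88: (4.2·88)/(10 − 0.058·88) = 3850/51 ≈ 75.490
S = 1000/(3850/51) − 10 = 250/77 in ≈ 3.247 in
Ia = 0.2·(250/77) = 50/77 in ≈ 0.649 in

S = 250/77 in ≈ 3.247 in; Ia = 50/77 in ≈ 0.649 in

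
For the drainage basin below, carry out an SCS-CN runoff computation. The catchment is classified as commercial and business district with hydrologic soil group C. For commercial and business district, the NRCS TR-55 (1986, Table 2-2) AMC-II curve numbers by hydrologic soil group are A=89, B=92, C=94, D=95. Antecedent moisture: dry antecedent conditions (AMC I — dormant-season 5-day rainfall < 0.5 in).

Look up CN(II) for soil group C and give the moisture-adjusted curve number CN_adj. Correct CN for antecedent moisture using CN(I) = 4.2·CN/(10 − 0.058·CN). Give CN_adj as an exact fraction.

CN_adj = 32900/379 ≈ 86.807

NRCS table: commercial and business district, soil group C → CN(II) = 94
Dry (AMC I): CN(I) = 4.2·94/(10 − 0.058·94) = (1974/5)/(1137/250) = 32900/379 ≈ 86.807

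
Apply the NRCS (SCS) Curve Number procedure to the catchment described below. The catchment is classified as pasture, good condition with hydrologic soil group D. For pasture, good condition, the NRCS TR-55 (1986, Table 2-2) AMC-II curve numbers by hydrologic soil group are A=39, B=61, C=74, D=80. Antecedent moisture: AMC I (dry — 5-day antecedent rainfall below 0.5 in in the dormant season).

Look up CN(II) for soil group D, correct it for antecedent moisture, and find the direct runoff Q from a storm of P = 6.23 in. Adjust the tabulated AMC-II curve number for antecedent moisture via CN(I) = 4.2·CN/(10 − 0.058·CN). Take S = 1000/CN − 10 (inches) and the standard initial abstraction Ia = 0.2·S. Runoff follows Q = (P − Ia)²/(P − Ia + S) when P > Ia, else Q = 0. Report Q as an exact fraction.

Q = 111999889/48474300 in ≈ 2.311 in

NRCS table: pasture, good condition, soil group D → CN(II) = 80
Adjust CN=80 to AMC I: 4.2·80/(10 − 0.058·80) → 336 ÷ (134/25) = 4200/67 ≈ 62.687
Retention S: 1000/CN − 10 with CN=62.687 → S = 125/21 ≈ 5.952 in
Initial abstraction Ia = S/5 = (125/21)/5 = 25/21 ≈ 1.190 in
Excess rainfall: 6.230 − 1.190 = 5.040 in; P > Ia so Q > 0
Q: (10583/2100)² ÷ (23083/2100) = 111999889/48474300 in (≈ 2.311 in)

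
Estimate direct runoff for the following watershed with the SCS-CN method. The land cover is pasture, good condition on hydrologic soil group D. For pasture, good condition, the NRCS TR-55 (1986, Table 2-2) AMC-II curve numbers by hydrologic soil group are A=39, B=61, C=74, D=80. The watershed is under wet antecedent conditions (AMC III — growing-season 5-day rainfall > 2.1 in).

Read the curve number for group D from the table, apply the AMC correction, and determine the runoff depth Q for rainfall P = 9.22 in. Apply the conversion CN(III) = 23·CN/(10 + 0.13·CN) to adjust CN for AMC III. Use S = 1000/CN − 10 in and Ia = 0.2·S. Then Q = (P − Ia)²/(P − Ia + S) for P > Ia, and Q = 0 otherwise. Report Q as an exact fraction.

Q = 107184609/13343450 in ≈ 8.033 in

NRCS table: pasture, good condition, soil group D → CN(II) = 80
Adjust CN=80 to AMC III: 23·80/(10 + 0.13·80) → 1840 ÷ (102/5) = 4600/51 ≈ 90.196
Max retention: S = 1000/(4600/51) − 10 = 25/23 in (≈ 1.087 in)
Ia = 0.2·(25/23) = 5/23 in ≈ 0.217 in
Since P=9.220 > Ia=0.217: effective rainfall P−Ia = 10353/1150 in
Q = (10353/1150)²/((10353/1150) + 25/23) = (107184609/1322500)/(11603/1150) = 107184609/13343450 in ≈ 8.033 in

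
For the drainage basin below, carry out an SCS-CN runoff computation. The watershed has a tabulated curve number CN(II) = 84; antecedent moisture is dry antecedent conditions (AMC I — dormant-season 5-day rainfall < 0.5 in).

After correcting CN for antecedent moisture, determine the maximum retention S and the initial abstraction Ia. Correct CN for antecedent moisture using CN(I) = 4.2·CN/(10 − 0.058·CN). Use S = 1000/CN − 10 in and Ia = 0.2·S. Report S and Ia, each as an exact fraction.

Dry (AMC I): CN(I) = 4.2·84/(10 − 0.058·84) = (1764/5)/(641/125) = 44100/641 ≈ 68.799
Retention S: 1000/CN − 10 with CN=68.799 → S = 2000/441 ≈ 4.535 in
Ia = 0.2S: 0.2·4.535 = 0.907 in (exactly 400/441)

S = 2000/441 in ≈ 4.535 in; Ia = 400/441 in ≈ 0.907 in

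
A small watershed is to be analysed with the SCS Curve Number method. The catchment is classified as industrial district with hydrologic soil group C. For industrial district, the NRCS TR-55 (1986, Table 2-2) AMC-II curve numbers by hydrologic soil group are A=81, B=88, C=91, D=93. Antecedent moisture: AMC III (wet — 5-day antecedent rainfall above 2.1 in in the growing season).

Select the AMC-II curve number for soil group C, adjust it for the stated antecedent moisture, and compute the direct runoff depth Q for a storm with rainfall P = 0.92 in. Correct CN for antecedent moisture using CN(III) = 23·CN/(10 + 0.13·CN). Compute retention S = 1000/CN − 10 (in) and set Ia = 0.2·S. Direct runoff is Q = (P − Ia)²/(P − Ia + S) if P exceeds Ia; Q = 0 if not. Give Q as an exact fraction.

Q = 1904362321/3460723175 in ≈ 0.550 in

NRCS table: industrial district, soil group C → CN(II) = 91
Wet (AMC III): CN(III) = 23·91/(10 + 0.13·91) = 2093/(2183/100) = 209300/2183 ≈ 95.877
Max retention: S = 1000/(209300/2183) − 10 = 900/2093 in (≈ 0.430 in)
Initial abstraction Ia = S/5 = (900/2093)/5 = 180/2093 ≈ 0.086 in
P − Ia = 0.920 − 0.086 = 43639/52325 ≈ 0.834 in (> 0, runoff occurs)
Q = (43639/52325)²/((43639/52325) + 900/2093) = (1904362321/2737905625)/(66139/52325) = 1904362321/3460723175 in ≈ 0.550 in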